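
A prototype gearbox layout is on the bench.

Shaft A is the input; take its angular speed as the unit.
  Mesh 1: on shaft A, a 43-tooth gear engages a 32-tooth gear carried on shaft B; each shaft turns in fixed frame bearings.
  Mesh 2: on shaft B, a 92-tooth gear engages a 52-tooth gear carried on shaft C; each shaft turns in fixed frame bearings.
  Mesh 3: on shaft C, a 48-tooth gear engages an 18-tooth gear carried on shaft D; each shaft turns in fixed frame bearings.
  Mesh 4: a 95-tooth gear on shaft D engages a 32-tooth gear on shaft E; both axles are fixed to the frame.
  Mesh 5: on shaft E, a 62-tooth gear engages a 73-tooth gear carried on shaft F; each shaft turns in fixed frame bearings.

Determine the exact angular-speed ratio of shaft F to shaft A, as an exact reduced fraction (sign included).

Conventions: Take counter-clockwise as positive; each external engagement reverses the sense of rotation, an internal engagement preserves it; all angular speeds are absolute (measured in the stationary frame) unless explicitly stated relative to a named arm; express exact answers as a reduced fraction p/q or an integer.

-2912605/182208

class = fixed-axis compound train [5 meshes; 5 ratios multiply, 5 sense flips]
mesh 1 [43T→32T]: running ratio 43/32, sense −
mesh 2 [92T→52T]: running ratio 989/416, sense +
mesh 3 [48T→18T]: running ratio 989/156, sense −
mesh 4 [95T→32T]: running ratio 93955/4992, sense +
mesh 5 [62T→73T]: running ratio 2912605/182208, sense −
ω_out/ω_in = -2912605/182208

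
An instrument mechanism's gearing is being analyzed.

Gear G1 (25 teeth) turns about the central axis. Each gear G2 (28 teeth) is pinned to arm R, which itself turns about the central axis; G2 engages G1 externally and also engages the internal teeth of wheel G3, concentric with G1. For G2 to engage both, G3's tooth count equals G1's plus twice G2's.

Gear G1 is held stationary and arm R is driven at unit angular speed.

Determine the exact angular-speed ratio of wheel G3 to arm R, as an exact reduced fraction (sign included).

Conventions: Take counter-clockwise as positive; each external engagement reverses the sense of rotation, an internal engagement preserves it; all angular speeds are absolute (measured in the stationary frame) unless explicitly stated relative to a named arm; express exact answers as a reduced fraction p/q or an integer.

planetary set (25T centre, 28T on arm, 81T internal) — Willis relation
ring teeth: 25 + 2·28 = 81
25(ω_sun−ω_arm) = −81(ω_ring−ω_arm),  ω_sun = 0, ω_arm = 1
ω_ring = 1 − (25/81)(0−1) = 106/81
ω_out/ω_in = 106/81

106/81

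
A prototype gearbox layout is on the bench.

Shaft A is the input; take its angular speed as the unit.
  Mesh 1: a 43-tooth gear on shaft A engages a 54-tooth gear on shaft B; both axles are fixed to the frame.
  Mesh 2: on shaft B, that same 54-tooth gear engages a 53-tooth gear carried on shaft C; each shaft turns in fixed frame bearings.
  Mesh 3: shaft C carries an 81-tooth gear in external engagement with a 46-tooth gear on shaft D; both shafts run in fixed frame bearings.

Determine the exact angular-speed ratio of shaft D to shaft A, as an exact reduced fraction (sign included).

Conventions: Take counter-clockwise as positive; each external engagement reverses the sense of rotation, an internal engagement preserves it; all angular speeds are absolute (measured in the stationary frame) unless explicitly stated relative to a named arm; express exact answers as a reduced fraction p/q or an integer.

-3483/2438

class = fixed-axis compound train [3 meshes; 3 ratios multiply, 3 sense flips]
mesh 1 [43T→54T]: running ratio 43/54, sense −
mesh 2 [54T→53T]: running ratio 43/53, sense +
mesh 3 [81T→46T]: running ratio 3483/2438, sense −
ω_out/ω_in = -3483/2438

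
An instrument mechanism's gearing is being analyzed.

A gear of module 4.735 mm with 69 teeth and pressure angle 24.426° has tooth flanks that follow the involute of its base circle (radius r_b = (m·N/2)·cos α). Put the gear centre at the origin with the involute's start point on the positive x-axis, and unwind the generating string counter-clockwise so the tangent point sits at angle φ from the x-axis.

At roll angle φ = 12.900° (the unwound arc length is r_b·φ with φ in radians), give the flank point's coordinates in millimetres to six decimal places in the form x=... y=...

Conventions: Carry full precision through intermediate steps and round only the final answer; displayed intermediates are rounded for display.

x=152.458554 y=0.562981

recognized (one wheel, involute flank): single-mesh tooth geometry, m = 4.735, N = 69
pitch radius r_p = m·N/2 = 4.735·69/2 = 163.357500
base radius r_b = r_p·cos α = 163.357500·cos 24.426° = 148.736368
roll angle φ = 12.900° = 0.22514747 rad
x = r_b·(cos φ + φ·sin φ) = 152.458554
y = r_b·(sin φ − φ·cos φ) = 0.562981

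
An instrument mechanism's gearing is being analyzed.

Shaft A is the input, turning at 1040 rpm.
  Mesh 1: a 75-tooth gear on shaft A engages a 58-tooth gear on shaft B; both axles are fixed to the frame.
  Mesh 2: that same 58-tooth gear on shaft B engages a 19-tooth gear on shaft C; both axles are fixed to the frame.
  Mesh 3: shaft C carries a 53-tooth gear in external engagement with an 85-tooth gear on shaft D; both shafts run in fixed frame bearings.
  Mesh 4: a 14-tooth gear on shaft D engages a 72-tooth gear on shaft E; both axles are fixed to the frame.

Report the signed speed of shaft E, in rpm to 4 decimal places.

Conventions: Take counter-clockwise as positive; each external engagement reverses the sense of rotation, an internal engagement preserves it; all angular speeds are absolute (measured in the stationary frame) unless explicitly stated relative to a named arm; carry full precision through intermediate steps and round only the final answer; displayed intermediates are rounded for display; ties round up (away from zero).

+497.7296 rpm

class = fixed-axis compound train [4 meshes; 4 ratios multiply, 4 sense flips]
mesh 1 [75T→58T]: ω = 1040.0000×75/58 = 1344.8276 rpm, sense flips to −
mesh 2 [58T→19T]: ω = 1344.8276×58/19 = 4105.2632 rpm, sense flips to +
mesh 3 [53T→85T]: ω = 4105.2632×53/85 = 2559.7523 rpm, sense flips to −
mesh 4 [14T→72T]: ω = 2559.7523×14/72 = 497.7296 rpm, sense flips to +
signed output speed = +497.7296 rpm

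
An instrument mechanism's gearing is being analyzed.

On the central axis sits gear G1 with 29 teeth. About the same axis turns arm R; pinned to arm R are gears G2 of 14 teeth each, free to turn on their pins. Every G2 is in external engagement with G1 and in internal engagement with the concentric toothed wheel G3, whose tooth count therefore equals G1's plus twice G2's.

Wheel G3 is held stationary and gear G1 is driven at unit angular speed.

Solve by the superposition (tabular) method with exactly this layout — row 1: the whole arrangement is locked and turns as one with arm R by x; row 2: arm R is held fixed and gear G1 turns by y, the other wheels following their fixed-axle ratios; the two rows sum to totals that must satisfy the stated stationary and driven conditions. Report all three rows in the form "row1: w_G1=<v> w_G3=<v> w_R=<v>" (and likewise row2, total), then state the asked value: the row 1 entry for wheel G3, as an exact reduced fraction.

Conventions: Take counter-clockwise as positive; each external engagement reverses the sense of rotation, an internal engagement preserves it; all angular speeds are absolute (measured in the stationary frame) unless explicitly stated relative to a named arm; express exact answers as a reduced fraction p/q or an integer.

class = planetary set [G3 = 29+2·14 = 57; Willis about the carrier]
row 1 — lock + rotate with arm: ω_sun = ω_ring = ω_arm = x
row 2: sun turns y, ring = −(29/57)·y, arm 0
boundary: total ω_ring = x − (29/57)·y = 0 and total ω_sun = x + y = 1  ⇒  y = 57/86, x = 29/86
row 2 ring = −(29/57)·57/86 = -29/86
totals (row 1 + row 2): sun 29/86 + 57/86 = 1, ring 29/86 + (-29/86) = 0, arm 29/86 + 0 = 29/86
asked cell (row1, ring) = 29/86

row1: w_G1=29/86 w_G3=29/86 w_R=29/86
row2: w_G1=57/86 w_G3=-29/86 w_R=0
total: w_G1=1 w_G3=0 w_R=29/86
asked value: 29/86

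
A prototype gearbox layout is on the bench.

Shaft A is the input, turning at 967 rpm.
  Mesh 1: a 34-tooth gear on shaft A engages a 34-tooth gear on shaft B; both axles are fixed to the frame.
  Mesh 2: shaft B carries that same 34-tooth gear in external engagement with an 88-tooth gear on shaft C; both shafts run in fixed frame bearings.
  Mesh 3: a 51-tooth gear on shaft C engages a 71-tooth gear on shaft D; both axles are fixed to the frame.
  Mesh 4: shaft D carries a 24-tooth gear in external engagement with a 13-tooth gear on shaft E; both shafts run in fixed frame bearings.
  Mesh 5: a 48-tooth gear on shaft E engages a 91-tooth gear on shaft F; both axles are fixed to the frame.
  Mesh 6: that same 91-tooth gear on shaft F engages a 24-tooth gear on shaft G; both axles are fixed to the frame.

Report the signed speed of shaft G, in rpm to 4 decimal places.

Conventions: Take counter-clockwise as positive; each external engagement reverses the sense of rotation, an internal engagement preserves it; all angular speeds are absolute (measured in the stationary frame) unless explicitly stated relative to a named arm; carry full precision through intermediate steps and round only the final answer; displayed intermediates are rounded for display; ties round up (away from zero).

+990.9059 rpm

class = fixed-axis compound train [6 meshes; 6 ratios multiply, 6 sense flips]
mesh 1 [34T→34T]: ω = 967.0000×34/34 = 967.0000 rpm, sense flips to −
mesh 2 [34T→88T]: ω = 967.0000×34/88 = 373.6136 rpm, sense flips to +
mesh 3 [51T→71T]: ω = 373.6136×51/71 = 268.3704 rpm, sense flips to −
mesh 4 [24T→13T]: ω = 268.3704×24/13 = 495.4530 rpm, sense flips to +
mesh 5 [48T→91T]: ω = 495.4530×48/91 = 261.3378 rpm, sense flips to −
mesh 6 [91T→24T]: ω = 261.3378×91/24 = 990.9059 rpm, sense flips to +
signed output speed = +990.9059 rpm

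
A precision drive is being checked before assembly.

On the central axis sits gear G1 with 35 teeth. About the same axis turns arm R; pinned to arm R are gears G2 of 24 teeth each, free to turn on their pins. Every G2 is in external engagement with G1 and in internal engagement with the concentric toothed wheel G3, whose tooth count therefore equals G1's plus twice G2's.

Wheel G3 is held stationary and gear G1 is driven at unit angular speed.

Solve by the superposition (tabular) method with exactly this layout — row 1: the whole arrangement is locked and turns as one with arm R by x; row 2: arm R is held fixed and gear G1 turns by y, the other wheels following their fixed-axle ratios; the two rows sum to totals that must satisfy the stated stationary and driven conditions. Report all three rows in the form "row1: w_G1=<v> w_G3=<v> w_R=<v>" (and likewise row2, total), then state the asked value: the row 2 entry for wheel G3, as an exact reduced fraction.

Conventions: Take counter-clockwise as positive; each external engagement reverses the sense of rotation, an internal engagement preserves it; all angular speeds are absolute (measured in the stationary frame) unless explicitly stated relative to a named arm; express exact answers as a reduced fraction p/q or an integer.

topology: planetary set — G1 35T / G2 24T / G3 83T, arm = carrier (Willis)
row 1 — lock + rotate with arm: ω_sun = ω_ring = ω_arm = x
superposition row 2 [arm held]: sun y, ring −(35/83)·y, arm 0
boundary: total ω_ring = x − (35/83)·y = 0 and total ω_sun = x + y = 1  ⇒  y = 83/118, x = 35/118
row 2 ring = −(35/83)·83/118 = -35/118
totals (row 1 + row 2): sun 35/118 + 83/118 = 1, ring 35/118 + (-35/118) = 0, arm 35/118 + 0 = 35/118
asked cell (row2, ring) = -35/118

row1: w_G1=35/118 w_G3=35/118 w_R=35/118
row2: w_G1=83/118 w_G3=-35/118 w_R=0
total: w_G1=1 w_G3=0 w_R=35/118
asked value: -35/118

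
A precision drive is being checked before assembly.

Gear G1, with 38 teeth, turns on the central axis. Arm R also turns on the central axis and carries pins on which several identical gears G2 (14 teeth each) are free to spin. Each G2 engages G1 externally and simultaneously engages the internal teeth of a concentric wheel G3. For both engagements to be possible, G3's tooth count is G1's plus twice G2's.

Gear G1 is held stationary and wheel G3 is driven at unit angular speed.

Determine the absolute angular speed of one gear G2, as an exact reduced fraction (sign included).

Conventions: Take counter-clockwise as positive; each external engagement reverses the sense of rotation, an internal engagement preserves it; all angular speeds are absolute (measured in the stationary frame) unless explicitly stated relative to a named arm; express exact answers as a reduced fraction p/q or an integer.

33/14

topology: planetary set — G1 38T / G2 14T / G3 66T, arm = carrier (Willis)
ring teeth: 38 + 2·14 = 66
38(ω_sun−ω_arm) = −66(ω_ring−ω_arm),  ω_sun = 0, ω_ring = 1
38(0−ω_arm) = −66(1−ω_arm)  ⇒  104·ω_arm = 66  ⇒  ω_arm = 33/52
sun–planet mesh: 38·(0−33/52) = −14·(ω_p−ω_arm)  ⇒  ω_p−ω_arm = 627/364
ω_p = 33/52 + 627/364 = 33/14
exact speed ratio = 33/14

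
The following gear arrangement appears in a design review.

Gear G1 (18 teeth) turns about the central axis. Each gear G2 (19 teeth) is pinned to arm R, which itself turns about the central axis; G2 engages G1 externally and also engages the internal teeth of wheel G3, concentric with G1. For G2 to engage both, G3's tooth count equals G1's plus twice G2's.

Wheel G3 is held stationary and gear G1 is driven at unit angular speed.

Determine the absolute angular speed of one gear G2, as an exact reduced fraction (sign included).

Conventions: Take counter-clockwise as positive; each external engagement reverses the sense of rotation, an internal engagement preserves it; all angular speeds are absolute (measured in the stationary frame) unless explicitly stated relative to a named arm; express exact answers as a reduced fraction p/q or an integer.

-9/19

topology: planetary set — G1 18T / G2 19T / G3 56T, arm = carrier (Willis)
ring teeth: 18 + 2·19 = 56
18(ω_sun−ω_arm) = −56(ω_ring−ω_arm),  ω_ring = 0, ω_sun = 1
18(1−ω_arm) = −56(0−ω_arm)  ⇒  74·ω_arm = 18  ⇒  ω_arm = 9/37
sun–planet mesh: 18·(1−9/37) = −19·(ω_p−ω_arm)  ⇒  ω_p−ω_arm = -504/703
ω_p = 9/37 − 504/703 = -9/19
exact speed ratio = -9/19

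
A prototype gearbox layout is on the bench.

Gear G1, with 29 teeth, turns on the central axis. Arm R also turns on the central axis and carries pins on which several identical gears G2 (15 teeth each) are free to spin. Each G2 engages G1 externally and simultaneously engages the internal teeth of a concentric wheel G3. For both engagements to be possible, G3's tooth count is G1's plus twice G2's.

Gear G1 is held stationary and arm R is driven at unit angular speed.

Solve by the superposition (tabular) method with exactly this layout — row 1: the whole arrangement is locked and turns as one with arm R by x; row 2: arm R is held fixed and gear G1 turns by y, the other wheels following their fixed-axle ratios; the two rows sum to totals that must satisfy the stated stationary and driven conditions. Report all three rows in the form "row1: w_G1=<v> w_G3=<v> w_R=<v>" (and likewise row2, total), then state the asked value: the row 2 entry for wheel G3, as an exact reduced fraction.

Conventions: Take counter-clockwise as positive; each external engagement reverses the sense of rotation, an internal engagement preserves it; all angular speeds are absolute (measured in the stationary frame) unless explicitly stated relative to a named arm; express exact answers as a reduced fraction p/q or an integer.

row1: w_G1=1 w_G3=1 w_R=1
row2: w_G1=-1 w_G3=29/59 w_R=0
total: w_G1=0 w_G3=88/59 w_R=1
asked value: 29/59

topology: planetary set — G1 29T / G2 15T / G3 59T, arm = carrier (Willis)
row 1 (train locked, turned with arm): all members turn x
row 2: sun turns y, ring = −(29/59)·y, arm 0
boundary: total ω_sun = x + y = 0 and total ω_arm = x = 1  ⇒  y = -1, x = 1
row 2 ring = −(29/59)·(-1) = 29/59
totals (row 1 + row 2): sun 1 + (-1) = 0, ring 1 + 29/59 = 88/59, arm 1 + 0 = 1
asked cell (row2, ring) = 29/59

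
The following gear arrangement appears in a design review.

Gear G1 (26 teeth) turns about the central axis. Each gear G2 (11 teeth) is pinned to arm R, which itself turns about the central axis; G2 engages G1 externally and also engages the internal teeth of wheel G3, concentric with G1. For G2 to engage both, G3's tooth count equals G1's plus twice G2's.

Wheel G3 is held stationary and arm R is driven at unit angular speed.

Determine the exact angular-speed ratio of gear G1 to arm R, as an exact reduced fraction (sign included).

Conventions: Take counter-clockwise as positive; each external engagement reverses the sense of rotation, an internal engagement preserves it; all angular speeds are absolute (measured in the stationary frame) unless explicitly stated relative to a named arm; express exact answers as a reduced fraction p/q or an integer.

37/13

class = planetary set [G3 = 26+2·11 = 48; Willis about the carrier]
ring teeth: 26 + 2·11 = 48
26(ω_sun−ω_arm) = −48(ω_ring−ω_arm),  ω_ring = 0, ω_arm = 1
ω_sun = 1 − (48/26)(0−1) = 37/13
ω_out/ω_in = 37/13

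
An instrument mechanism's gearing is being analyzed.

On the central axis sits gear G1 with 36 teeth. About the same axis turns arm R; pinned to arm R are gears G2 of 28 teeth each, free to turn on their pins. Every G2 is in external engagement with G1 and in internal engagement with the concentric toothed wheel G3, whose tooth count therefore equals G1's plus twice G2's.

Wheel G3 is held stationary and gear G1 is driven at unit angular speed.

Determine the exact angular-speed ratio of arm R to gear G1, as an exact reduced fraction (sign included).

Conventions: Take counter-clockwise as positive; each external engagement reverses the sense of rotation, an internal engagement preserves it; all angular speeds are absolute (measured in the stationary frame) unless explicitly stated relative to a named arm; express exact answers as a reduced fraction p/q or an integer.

topology: planetary set — G1 36T / G2 28T / G3 92T, arm = carrier (Willis)
ring teeth: 36 + 2·28 = 92
36(ω_sun−ω_arm) = −92(ω_ring−ω_arm),  ω_ring = 0, ω_sun = 1
36(1−ω_arm) = −92(0−ω_arm)  ⇒  128·ω_arm = 36  ⇒  ω_arm = 9/32
ω_out/ω_in = 9/32

9/32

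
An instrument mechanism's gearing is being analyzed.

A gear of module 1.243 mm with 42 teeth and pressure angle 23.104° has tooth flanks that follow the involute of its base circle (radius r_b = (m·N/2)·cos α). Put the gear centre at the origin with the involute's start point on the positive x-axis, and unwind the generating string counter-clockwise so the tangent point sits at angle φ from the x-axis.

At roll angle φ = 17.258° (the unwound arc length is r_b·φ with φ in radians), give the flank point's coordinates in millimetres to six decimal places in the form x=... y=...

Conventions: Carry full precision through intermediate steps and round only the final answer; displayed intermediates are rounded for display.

x=25.073954 y=0.216729

single-mesh involute tooth geometry (42T wheel at module 1.243)
pitch radius r_p = m·N/2 = 1.243·42/2 = 26.103000
base radius r_b = r_p·cos α = 26.103000·cos 23.104° = 24.009386
roll angle φ = 17.258° = 0.30120892 rad
x = r_b·(cos φ + φ·sin φ) = 25.073954
y = r_b·(sin φ − φ·cos φ) = 0.216729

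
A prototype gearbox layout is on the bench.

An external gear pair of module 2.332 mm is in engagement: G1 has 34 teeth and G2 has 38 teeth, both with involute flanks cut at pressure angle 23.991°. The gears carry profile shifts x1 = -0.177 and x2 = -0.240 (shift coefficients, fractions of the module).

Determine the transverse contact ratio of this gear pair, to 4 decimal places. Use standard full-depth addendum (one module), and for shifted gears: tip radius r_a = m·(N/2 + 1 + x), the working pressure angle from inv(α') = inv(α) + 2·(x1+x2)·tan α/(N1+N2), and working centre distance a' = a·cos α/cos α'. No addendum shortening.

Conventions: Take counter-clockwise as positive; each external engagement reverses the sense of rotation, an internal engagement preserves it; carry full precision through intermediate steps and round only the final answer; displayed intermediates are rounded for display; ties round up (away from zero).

1.6166

single-mesh involute tooth geometry (34T engaging 38T at module 2.332)
base radii: r_b1 = 36.219129, r_b2 = 40.480202
tip radii: r_a1 = 41.563236, r_a2 = 46.080320
inv(α') = inv(23.991°) + 2·(-0.177-0.240)·tan α/(34+38) = 0.02116349  ⇒  α' = 22.38210°
a' = a·cos α / cos α' = 83.9520·cos 23.991°/cos 22.38210° = 82.948235
action lengths: √(r_a1²−r_b1²) = 20.388166, √(r_a2²−r_b2²) = 22.017018
base pitch p_b = π·m·cos α = 6.693279
CR = (20.388166 + 22.017018 − 82.948235·sin 22.38210°)/6.693279 = 1.616551
contact ratio ≈ 1.6166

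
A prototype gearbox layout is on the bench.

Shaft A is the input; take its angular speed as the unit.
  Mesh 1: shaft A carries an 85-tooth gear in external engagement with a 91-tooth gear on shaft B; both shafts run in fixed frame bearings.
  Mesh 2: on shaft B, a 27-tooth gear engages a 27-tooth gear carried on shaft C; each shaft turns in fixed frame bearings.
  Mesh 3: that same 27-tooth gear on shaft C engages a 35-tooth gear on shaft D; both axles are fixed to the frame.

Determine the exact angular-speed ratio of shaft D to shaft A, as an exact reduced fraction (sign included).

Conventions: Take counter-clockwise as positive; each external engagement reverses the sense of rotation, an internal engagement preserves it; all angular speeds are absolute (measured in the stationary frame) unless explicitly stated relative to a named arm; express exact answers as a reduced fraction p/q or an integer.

class = fixed-axis compound train [3 meshes; 3 ratios multiply, 3 sense flips]
mesh 1 [85T→91T]: running ratio 85/91, sense −
mesh 2 [27T→27T]: running ratio 85/91, sense +
mesh 3 [27T→35T]: running ratio 459/637, sense −
ω_out/ω_in = -459/637

-459/637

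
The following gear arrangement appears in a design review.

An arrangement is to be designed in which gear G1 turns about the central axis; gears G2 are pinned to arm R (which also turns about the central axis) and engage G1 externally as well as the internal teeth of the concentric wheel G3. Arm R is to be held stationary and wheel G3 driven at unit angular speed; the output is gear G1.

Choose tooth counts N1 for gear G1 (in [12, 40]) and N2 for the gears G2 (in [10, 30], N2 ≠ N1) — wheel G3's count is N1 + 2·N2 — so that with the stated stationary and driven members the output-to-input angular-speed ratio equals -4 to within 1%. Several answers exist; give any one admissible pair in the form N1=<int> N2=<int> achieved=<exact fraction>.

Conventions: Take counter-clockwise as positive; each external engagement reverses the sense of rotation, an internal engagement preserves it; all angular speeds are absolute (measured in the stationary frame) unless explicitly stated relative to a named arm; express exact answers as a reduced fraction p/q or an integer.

topology: planetary set — design target -4, arm = carrier (Willis)
Willis with ω_arm = 0: ω_sun/ω_ring = −N3/N1; set equal to -4  ⇒  N3/N1 = −(-4) = 4
N3 = N1 + 2·N2  ⇒  N2/N1 = (N3/N1 − 1)/2 = (4 − 1)/2 = 3/2
smallest multiple with N1 ≥ 12 and N2 ≥ 10: k = 6  ⇒  N1 = 6·2 = 12, N2 = 6·3 = 18 (N1 ≤ 40, N2 ≤ 30, N2 ≠ N1 ✓), N3 = 12 + 2·18 = 48
check: −N3/N1 with N1 = 12, N3 = 48 gives -4; |achieved − target| = 0 ≤ 1/25 ✓

N1=12 N2=18 achieved=-4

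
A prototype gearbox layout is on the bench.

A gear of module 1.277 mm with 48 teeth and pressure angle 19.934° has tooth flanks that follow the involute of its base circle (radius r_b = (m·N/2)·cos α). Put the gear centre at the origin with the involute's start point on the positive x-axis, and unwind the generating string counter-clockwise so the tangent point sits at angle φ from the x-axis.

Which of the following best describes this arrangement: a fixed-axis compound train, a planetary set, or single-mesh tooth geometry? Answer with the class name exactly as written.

class = single-mesh tooth geometry [base-circle involute, m = 1.277, 48T]
classification: single-mesh tooth geometry

single-mesh tooth geometry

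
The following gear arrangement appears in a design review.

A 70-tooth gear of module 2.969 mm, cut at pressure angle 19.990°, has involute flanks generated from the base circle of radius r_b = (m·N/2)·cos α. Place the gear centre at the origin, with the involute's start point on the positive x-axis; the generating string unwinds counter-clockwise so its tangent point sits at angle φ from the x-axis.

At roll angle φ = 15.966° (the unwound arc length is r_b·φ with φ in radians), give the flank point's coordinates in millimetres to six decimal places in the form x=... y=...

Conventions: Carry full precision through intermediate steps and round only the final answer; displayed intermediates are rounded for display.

single-mesh involute tooth geometry (70T wheel at module 2.969)
pitch radius r_p = m·N/2 = 2.969·70/2 = 103.915000
base radius r_b = r_p·cos α = 103.915000·cos 19.990° = 97.654360
roll angle φ = 15.966° = 0.27865927 rad
x = r_b·(cos φ + φ·sin φ) = 101.372553
y = r_b·(sin φ − φ·cos φ) = 0.698900

x=101.372553 y=0.698900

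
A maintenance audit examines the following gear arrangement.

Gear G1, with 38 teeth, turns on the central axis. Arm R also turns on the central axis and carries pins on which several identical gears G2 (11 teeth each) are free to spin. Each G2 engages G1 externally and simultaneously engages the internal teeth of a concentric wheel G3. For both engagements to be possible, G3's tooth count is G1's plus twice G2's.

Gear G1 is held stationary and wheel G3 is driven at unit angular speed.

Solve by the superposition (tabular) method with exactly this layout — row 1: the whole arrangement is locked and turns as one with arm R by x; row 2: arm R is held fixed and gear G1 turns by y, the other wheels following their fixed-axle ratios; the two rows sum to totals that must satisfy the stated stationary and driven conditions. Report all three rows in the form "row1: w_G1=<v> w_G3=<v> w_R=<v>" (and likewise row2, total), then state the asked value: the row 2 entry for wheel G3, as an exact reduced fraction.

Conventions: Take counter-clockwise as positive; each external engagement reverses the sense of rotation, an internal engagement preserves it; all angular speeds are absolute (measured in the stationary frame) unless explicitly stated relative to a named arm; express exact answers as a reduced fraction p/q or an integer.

planetary set (38T centre, 11T on arm, 60T internal) — Willis relation
row 1: whole set turns with the arm by x
row 2 (arm held, sun turns y): ω_ring = −(38/60)·y, ω_arm = 0
boundary: total ω_sun = x + y = 0 and total ω_ring = x − (38/60)·y = 1  ⇒  y = -30/49, x = 30/49
row 2 ring = −(38/60)·(-30/49) = 19/49
totals (row 1 + row 2): sun 30/49 + (-30/49) = 0, ring 30/49 + 19/49 = 1, arm 30/49 + 0 = 30/49
asked cell (row2, ring) = 19/49

row1: w_G1=30/49 w_G3=30/49 w_R=30/49
row2: w_G1=-30/49 w_G3=19/49 w_R=0
total: w_G1=0 w_G3=1 w_R=30/49
asked value: 19/49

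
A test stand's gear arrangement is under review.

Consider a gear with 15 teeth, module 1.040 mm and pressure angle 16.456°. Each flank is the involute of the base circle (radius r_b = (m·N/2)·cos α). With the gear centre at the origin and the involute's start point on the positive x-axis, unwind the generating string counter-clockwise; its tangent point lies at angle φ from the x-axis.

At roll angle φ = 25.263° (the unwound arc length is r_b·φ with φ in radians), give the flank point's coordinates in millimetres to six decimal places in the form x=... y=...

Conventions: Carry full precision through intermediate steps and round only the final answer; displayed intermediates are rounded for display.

single-mesh involute tooth geometry (15T wheel at module 1.040)
pitch radius r_p = m·N/2 = 1.040·15/2 = 7.800000
base radius r_b = r_p·cos α = 7.800000·cos 16.456° = 7.480493
roll angle φ = 25.263° = 0.44092253 rad
x = r_b·(cos φ + φ·sin φ) = 8.172682
y = r_b·(sin φ − φ·cos φ) = 0.209618

x=8.172682 y=0.209618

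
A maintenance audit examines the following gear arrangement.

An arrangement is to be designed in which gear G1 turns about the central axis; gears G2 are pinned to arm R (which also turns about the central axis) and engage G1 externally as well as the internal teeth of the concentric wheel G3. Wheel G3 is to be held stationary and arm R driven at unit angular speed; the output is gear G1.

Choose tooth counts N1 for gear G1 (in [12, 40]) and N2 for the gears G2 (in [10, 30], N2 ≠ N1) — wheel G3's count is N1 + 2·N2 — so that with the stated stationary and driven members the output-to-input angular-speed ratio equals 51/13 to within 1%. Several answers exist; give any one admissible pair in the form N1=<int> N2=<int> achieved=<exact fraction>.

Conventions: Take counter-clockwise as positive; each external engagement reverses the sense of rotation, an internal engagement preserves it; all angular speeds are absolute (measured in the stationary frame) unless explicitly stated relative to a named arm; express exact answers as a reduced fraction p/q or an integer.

N1=26 N2=25 achieved=51/13

planetary set to be sized for 51/13 (Willis relation)
Willis with ω_ring = 0: ω_sun/ω_arm = (N1+N3)/N1; set equal to 51/13  ⇒  N3/N1 = 51/13 − 1 = 38/13
N3 = N1 + 2·N2  ⇒  N2/N1 = (N3/N1 − 1)/2 = (38/13 − 1)/2 = 25/26
smallest multiple with N1 ≥ 12 and N2 ≥ 10: k = 1  ⇒  N1 = 1·26 = 26, N2 = 1·25 = 25 (N1 ≤ 40, N2 ≤ 30, N2 ≠ N1 ✓), N3 = 26 + 2·25 = 76
check: (N1+N3)/N1 with N1 = 26, N3 = 76 gives 51/13; |achieved − target| = 0 ≤ 51/1300 ✓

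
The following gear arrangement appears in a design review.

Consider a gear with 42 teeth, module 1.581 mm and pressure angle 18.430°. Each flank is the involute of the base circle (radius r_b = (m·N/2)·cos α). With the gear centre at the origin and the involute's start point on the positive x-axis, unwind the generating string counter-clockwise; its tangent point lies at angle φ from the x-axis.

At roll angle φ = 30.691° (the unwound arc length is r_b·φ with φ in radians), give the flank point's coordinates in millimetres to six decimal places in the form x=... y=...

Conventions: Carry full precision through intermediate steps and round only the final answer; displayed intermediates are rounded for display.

x=35.698009 y=1.567892

recognized (one wheel, involute flank): single-mesh tooth geometry, m = 1.581, N = 42
pitch radius r_p = m·N/2 = 1.581·42/2 = 33.201000
base radius r_b = r_p·cos α = 33.201000·cos 18.430° = 31.498141
roll angle φ = 30.691° = 0.53565900 rad
x = r_b·(cos φ + φ·sin φ) = 35.698009
y = r_b·(sin φ − φ·cos φ) = 1.567892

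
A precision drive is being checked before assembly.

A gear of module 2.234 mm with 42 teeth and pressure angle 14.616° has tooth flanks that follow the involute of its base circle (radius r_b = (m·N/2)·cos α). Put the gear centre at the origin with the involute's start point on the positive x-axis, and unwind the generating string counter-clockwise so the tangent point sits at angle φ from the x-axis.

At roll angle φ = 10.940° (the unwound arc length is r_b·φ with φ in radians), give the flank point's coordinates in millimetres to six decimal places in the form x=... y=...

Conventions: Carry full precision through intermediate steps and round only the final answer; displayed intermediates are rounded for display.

single-mesh involute tooth geometry (42T wheel at module 2.234)
pitch radius r_p = m·N/2 = 2.234·42/2 = 46.914000
base radius r_b = r_p·cos α = 46.914000·cos 14.616° = 45.395804
roll angle φ = 10.940° = 0.19093902 rad
x = r_b·(cos φ + φ·sin φ) = 46.215790
y = r_b·(sin φ − φ·cos φ) = 0.104953

x=46.215790 y=0.104953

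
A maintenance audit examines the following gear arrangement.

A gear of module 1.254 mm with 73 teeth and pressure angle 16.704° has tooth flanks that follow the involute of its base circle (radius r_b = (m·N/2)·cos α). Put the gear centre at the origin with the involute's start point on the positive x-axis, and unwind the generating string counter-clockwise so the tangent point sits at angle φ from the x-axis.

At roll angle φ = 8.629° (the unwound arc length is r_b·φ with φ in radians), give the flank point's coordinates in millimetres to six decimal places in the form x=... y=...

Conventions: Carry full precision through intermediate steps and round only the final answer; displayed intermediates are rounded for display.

x=44.333938 y=0.049805

single-mesh involute tooth geometry (73T wheel at module 1.254)
pitch radius r_p = m·N/2 = 1.254·73/2 = 45.771000
base radius r_b = r_p·cos α = 45.771000·cos 16.704° = 43.839575
roll angle φ = 8.629° = 0.15060446 rad
x = r_b·(cos φ + φ·sin φ) = 44.333938
y = r_b·(sin φ − φ·cos φ) = 0.049805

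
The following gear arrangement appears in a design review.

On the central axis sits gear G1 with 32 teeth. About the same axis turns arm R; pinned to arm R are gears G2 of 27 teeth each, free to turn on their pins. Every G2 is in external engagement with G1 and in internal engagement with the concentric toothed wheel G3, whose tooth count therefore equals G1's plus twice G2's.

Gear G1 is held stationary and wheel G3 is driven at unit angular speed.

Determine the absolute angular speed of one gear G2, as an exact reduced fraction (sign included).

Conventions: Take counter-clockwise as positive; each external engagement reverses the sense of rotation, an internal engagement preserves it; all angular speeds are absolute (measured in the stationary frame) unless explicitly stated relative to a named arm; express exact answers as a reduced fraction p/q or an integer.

43/27

class = planetary set [G3 = 32+2·27 = 86; Willis about the carrier]
ring teeth: 32 + 2·27 = 86
32(ω_sun−ω_arm) = −86(ω_ring−ω_arm),  ω_sun = 0, ω_ring = 1
32(0−ω_arm) = −86(1−ω_arm)  ⇒  118·ω_arm = 86  ⇒  ω_arm = 43/59
sun–planet mesh: 32·(0−43/59) = −27·(ω_p−ω_arm)  ⇒  ω_p−ω_arm = 1376/1593
ω_p = 43/59 + 1376/1593 = 43/27
exact speed ratio = 43/27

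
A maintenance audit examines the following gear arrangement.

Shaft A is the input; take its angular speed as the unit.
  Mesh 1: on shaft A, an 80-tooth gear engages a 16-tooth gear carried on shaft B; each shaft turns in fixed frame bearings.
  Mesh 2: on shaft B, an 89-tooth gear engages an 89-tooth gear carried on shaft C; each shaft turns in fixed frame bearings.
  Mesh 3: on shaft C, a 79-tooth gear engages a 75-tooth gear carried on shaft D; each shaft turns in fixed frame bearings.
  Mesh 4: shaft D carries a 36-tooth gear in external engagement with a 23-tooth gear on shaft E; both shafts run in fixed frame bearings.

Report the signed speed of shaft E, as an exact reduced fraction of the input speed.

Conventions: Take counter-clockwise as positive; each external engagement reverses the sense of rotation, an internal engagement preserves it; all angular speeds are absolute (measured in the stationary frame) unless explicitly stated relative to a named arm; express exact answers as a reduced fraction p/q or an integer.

948/115

4-mesh fixed-axis compound train (all bearings frame-fixed)
mesh 1 [80T→16T]: |ω|/ω_in = 1×80/16 = 5, sense flips to −
mesh 2 [89T→89T]: |ω|/ω_in = 5×89/89 = 5, sense flips to +
mesh 3 [79T→75T]: |ω|/ω_in = 5×79/75 = 79/15, sense flips to −
mesh 4 [36T→23T]: |ω|/ω_in = (79/15)×36/23 = 948/115, sense flips to +
signed output speed (× input speed) = 948/115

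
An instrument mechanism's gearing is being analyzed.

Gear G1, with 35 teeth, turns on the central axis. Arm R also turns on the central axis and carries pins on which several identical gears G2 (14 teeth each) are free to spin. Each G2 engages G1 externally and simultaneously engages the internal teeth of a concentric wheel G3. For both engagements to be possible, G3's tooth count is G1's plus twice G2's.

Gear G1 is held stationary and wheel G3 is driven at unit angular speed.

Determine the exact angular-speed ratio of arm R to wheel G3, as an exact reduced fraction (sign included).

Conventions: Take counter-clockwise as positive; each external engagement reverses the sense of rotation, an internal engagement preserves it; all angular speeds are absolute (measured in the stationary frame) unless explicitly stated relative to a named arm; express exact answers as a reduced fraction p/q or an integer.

9/14

recognized (axles ride arm R): planetary set, 35/14/63 teeth
ring teeth: 35 + 2·14 = 63
35(ω_sun−ω_arm) = −63(ω_ring−ω_arm),  ω_sun = 0, ω_ring = 1
35(0−ω_arm) = −63(1−ω_arm)  ⇒  98·ω_arm = 63  ⇒  ω_arm = 9/14
ω_out/ω_in = 9/14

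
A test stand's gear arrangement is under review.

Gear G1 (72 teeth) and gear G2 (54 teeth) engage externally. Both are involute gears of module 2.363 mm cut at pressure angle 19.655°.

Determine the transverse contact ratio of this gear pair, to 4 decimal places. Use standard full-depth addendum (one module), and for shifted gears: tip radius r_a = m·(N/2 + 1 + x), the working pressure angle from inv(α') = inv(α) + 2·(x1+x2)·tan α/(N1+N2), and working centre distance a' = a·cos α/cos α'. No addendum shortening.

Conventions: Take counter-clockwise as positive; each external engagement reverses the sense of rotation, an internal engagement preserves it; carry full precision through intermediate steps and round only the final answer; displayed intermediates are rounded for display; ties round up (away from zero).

1.8098

single-mesh involute tooth geometry (72T engaging 54T at module 2.363)
base radii: r_b1 = 80.111514, r_b2 = 60.083635
tip radii: r_a1 = 87.431000, r_a2 = 66.164000
no profile shift: α' = α, a' = a
action lengths: √(r_a1²−r_b1²) = 35.018925, √(r_a2²−r_b2²) = 27.706167
base pitch p_b = π·m·cos α = 6.991048
CR = (35.018925 + 27.706167 − 148.869000·sin 19.65500°)/6.991048 = 1.809765
contact ratio ≈ 1.8098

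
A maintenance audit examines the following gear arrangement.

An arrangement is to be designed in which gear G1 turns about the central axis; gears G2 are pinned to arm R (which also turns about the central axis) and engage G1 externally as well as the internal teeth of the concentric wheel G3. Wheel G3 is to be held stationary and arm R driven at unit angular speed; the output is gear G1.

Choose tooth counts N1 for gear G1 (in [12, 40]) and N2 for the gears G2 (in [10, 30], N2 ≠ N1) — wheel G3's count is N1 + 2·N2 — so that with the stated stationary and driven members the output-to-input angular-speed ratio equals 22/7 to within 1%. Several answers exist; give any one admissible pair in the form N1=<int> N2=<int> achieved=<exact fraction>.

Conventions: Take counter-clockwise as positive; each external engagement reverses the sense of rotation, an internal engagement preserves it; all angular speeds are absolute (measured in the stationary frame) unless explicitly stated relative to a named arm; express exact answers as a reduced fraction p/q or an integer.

N1=21 N2=12 achieved=22/7

class = planetary set [ratio 22/7 wanted; Willis about the carrier]
Willis with ω_ring = 0: ω_sun/ω_arm = (N1+N3)/N1; set equal to 22/7  ⇒  N3/N1 = 22/7 − 1 = 15/7
N3 = N1 + 2·N2  ⇒  N2/N1 = (N3/N1 − 1)/2 = (15/7 − 1)/2 = 4/7
smallest multiple with N1 ≥ 12 and N2 ≥ 10: k = 3  ⇒  N1 = 3·7 = 21, N2 = 3·4 = 12 (N1 ≤ 40, N2 ≤ 30, N2 ≠ N1 ✓), N3 = 21 + 2·12 = 45
check: (N1+N3)/N1 with N1 = 21, N3 = 45 gives 22/7; |achieved − target| = 0 ≤ 11/350 ✓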